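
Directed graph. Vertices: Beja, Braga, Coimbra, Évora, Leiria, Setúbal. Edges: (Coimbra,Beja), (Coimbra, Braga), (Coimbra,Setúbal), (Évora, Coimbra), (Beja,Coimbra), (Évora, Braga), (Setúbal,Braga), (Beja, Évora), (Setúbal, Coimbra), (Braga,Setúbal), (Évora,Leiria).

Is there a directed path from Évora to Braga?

Explore from Évora.
Distance 1: reach Braga, Coimbra, Leiria.
Found Braga.

Yes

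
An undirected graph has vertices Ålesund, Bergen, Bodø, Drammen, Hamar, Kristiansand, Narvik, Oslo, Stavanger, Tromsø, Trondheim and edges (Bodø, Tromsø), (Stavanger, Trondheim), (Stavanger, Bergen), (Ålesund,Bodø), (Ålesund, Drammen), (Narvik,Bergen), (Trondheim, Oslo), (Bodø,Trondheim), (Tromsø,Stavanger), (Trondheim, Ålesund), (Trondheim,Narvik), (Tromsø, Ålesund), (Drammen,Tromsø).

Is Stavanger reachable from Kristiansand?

Kristiansand has no edges, so nothing is reachable from it.

No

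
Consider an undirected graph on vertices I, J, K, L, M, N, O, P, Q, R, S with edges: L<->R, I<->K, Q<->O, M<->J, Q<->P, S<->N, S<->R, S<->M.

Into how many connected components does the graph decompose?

3

From I: component {I, K}.
From J: component {J, L, M, N, R, S}.
From O: component {O, P, Q}.
That's 3 components.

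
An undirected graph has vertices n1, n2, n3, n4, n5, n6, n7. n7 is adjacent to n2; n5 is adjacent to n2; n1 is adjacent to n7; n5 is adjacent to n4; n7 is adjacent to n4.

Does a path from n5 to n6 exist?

No

Explore from n5.
Distance 1: reach n2, n4.
Distance 2: reach n7.
Distance 3: reach n1.
The search is exhausted without reaching n6; it lies in a different component.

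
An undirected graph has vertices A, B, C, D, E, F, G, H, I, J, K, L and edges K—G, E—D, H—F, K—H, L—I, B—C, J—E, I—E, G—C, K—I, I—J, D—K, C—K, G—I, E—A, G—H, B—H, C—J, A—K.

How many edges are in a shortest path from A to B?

Distance 0: A.
Distance 1: E, K.
Distance 2: C, D, G, H, I, J.
Distance 3: B, F, L — contains B.

3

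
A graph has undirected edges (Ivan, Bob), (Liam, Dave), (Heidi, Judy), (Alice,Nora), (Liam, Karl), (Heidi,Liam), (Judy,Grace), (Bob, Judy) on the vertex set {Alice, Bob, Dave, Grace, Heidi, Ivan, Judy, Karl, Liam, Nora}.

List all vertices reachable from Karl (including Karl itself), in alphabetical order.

Start at Karl.
Its neighbours: Liam.
Then their neighbours: Dave, Heidi.
Then next layer: Judy.
Then next layer: Bob, Grace.
Then next layer: Ivan.
Nothing further is reachable.

Bob, Dave, Grace, Heidi, Ivan, Judy, Karl, Liam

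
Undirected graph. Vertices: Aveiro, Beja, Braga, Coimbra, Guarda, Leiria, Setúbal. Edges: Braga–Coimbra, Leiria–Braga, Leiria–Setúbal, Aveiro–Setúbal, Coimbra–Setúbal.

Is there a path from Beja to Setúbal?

No

Beja has no edges, so nothing is reachable from it.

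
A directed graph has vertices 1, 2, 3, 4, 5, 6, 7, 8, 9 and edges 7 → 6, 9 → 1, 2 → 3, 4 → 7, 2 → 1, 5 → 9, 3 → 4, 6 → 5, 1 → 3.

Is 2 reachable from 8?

No

8 has no outgoing edges, so nothing is reachable from it.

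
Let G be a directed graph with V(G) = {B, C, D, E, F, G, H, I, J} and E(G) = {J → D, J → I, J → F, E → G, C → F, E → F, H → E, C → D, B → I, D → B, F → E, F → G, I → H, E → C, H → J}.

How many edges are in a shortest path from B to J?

3

Distance 0: B.
Distance 1: I.
Distance 2: H.
Distance 3: E, J — contains J.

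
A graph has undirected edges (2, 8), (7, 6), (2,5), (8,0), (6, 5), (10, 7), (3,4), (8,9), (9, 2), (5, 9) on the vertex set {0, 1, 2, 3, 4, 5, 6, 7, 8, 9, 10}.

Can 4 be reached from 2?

Explore from 2.
Distance 1: reach 5, 8, 9.
Distance 2: reach 0, 6.
Distance 3: reach 7.
Distance 4: reach 10.
The search is exhausted without reaching 4; it lies in a different component.

No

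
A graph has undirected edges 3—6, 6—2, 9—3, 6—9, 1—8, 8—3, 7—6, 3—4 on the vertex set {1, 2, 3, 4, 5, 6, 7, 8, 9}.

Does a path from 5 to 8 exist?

5 has no edges, so nothing is reachable from it.

No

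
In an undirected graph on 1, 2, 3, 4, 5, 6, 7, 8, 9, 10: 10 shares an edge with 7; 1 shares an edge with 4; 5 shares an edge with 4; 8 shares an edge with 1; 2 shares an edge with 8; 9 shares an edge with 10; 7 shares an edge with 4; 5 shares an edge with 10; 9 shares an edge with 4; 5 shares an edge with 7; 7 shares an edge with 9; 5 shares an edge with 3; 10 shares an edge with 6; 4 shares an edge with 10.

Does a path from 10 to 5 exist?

Yes

Explore from 10.
Distance 1: reach 4, 5, 6, 7, 9.
Found 5.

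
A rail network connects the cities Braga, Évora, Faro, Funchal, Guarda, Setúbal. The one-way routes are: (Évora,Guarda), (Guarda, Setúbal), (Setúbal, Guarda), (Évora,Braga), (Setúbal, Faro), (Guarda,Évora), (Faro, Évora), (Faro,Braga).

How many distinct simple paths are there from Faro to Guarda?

1

Faro→Évora→Guarda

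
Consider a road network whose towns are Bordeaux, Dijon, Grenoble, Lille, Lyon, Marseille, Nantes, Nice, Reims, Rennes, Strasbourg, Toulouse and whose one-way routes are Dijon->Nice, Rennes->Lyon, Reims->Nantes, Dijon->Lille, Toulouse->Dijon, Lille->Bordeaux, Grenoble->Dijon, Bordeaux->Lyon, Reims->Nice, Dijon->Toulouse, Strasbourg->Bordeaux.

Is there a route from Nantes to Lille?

Nantes has no outgoing edges, so nothing is reachable from it.

No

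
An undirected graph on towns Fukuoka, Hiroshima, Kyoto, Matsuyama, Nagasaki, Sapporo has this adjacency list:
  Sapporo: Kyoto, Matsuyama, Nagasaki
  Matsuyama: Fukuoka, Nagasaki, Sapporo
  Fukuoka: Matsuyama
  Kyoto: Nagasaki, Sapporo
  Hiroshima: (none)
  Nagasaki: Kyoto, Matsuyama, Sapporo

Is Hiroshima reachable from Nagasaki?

No

Explore from Nagasaki.
Distance 1: reach Kyoto, Matsuyama, Sapporo.
Distance 2: reach Fukuoka.
The search is exhausted without reaching Hiroshima; it lies in a different component.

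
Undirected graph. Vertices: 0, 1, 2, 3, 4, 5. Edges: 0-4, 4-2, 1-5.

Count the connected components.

3

From 0: component {0, 2, 4}.
From 1: component {1, 5}.
From 3: component {3}.
That's 3 components.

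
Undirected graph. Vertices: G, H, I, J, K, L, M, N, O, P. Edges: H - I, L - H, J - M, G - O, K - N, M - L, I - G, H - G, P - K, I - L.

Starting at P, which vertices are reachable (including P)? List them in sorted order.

K, N, P

Start at P.
Its neighbours: K.
Then their neighbours: N.
Nothing further is reachable.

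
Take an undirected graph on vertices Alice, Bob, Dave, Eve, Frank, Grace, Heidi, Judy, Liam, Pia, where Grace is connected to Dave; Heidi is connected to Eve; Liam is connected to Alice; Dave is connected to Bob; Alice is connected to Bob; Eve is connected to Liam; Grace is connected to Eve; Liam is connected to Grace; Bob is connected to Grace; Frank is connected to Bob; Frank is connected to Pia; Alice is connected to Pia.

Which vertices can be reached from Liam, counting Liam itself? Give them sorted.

Alice, Bob, Dave, Eve, Frank, Grace, Heidi, Liam, Pia

Start at Liam.
Its neighbours: Alice, Eve, Grace.
Then their neighbours: Bob, Dave, Heidi, Pia.
Then next layer: Frank.
Nothing further is reachable.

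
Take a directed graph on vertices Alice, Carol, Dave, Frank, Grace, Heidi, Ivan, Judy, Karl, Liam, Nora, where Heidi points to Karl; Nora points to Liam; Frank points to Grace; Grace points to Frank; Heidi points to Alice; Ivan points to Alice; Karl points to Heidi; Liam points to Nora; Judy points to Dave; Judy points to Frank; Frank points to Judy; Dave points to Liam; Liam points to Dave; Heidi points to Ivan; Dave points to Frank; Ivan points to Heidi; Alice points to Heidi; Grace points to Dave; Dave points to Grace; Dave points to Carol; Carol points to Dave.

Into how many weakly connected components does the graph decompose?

From Alice: component {Alice, Heidi, Ivan, Karl}.
From Carol: component {Carol, Dave, Frank, Grace, Judy, Liam, Nora}.
That's 2 components.

2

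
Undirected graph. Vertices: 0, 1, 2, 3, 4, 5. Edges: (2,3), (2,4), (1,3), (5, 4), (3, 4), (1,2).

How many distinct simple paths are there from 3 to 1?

3

3–1
3–2–1
3–4–2–1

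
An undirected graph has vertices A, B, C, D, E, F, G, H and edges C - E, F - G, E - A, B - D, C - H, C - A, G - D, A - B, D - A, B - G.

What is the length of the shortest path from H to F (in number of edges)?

5

Distance 0: H.
Distance 1: C.
Distance 2: A, E.
Distance 3: B, D.
Distance 4: G.
Distance 5: F — contains F.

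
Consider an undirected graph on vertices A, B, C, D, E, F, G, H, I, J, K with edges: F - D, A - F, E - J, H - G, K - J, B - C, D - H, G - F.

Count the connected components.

From A: component {A, D, F, G, H}.
From B: component {B, C}.
From E: component {E, J, K}.
From I: component {I}.
That's 4 components.

4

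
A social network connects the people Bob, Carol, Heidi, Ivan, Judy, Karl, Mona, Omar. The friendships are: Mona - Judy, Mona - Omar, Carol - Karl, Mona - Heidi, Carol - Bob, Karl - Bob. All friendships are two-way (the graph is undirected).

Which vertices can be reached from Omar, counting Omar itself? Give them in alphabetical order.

Heidi, Judy, Mona, Omar

Start at Omar.
Its neighbours: Mona.
Then their neighbours: Heidi, Judy.
Nothing further is reachable.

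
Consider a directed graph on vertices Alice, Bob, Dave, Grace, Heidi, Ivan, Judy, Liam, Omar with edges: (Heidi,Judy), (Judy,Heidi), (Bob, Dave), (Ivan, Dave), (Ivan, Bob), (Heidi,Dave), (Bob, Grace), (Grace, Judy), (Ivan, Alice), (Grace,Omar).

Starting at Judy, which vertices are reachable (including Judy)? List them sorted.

Start at Judy.
Its neighbours: Heidi.
Then their neighbours: Dave.
Nothing further is reachable.

Dave, Heidi, Judy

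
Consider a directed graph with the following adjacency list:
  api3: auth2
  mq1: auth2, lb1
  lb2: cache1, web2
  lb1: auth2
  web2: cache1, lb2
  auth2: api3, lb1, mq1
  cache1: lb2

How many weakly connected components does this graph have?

From api3: component {api3, auth2, lb1, mq1}.
From cache1: component {cache1, lb2, web2}.
That's 2 components.

2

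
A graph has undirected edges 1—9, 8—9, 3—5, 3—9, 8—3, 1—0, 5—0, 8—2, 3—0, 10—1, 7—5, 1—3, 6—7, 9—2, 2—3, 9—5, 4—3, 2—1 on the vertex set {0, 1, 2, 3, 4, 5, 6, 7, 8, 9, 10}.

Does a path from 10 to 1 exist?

Yes

Explore from 10.
Distance 1: reach 1.
Found 1.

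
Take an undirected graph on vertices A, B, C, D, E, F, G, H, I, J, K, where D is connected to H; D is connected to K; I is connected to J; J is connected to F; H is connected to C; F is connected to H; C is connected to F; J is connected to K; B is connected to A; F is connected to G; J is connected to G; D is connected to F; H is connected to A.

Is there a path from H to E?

Explore from H.
Distance 1: reach A, C, D, F.
Distance 2: reach B, G, J, K.
Distance 3: reach I.
The search is exhausted without reaching E; it lies in a different component.

No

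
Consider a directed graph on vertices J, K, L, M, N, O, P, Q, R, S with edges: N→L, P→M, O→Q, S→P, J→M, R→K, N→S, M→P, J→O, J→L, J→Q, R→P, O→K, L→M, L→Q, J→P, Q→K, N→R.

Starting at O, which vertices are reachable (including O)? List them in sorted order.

K, O, Q

Start at O.
Its neighbours: K, Q.
Nothing further is reachable.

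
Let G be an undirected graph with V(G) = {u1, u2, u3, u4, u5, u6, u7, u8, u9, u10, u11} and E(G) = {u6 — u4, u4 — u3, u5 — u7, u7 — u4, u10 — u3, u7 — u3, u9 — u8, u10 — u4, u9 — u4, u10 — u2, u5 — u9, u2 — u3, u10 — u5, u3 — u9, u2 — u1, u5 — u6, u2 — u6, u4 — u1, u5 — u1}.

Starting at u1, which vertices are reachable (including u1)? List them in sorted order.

u1, u2, u3, u4, u5, u6, u7, u8, u9, u10

Start at u1.
Its neighbours: u2, u4, u5.
Then their neighbours: u3, u6, u7, u9, u10.
Then next layer: u8.
Nothing further is reachable.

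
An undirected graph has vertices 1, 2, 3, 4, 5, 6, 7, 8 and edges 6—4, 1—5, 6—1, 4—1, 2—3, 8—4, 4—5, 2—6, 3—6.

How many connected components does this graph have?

From 1: component {1, 2, 3, 4, 5, 6, 8}.
From 7: component {7}.
That's 2 components.

2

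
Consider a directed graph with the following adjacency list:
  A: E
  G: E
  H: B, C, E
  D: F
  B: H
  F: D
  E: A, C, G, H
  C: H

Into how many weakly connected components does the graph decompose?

From A: component {A, B, C, E, G, H}.
From D: component {D, F}.
That's 2 components.

2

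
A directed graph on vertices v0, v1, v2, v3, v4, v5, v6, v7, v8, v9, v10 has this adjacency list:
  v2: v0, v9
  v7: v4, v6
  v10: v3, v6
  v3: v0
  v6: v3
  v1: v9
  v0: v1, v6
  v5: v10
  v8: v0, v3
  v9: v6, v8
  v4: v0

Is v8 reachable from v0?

Explore from v0.
Distance 1: reach v1, v6.
Distance 2: reach v3, v9.
Distance 3: reach v8.
Found v8.

Yes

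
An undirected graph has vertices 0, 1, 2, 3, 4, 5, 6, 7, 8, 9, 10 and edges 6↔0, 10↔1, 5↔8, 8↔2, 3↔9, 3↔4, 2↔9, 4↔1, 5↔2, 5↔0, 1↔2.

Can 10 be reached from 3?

Explore from 3.
Distance 1: reach 4, 9.
Distance 2: reach 1, 2.
Distance 3: reach 5, 8, 10.
Found 10.

Yes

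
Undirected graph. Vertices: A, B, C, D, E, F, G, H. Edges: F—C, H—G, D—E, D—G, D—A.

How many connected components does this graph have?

3

From A: component {A, D, E, G, H}.
From B: component {B}.
From C: component {C, F}.
That's 3 components.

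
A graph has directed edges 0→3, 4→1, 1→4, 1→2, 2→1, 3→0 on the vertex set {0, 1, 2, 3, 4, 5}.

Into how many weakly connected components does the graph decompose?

From 0: component {0, 3}.
From 1: component {1, 2, 4}.
From 5: component {5}.
That's 3 components.

3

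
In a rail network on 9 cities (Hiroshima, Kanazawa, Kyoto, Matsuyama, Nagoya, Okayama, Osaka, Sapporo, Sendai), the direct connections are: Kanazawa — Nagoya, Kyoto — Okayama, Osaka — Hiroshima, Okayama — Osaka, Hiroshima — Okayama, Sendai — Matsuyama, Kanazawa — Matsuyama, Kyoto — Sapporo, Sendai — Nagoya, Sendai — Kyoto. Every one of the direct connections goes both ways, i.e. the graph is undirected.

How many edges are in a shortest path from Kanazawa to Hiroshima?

5

Distance 0: Kanazawa.
Distance 1: Matsuyama, Nagoya.
Distance 2: Sendai.
Distance 3: Kyoto.
Distance 4: Okayama, Sapporo.
Distance 5: Hiroshima, Osaka — contains Hiroshima.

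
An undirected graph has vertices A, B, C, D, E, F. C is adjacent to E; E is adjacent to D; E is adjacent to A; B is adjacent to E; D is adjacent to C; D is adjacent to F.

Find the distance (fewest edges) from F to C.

2

Distance 0: F.
Distance 1: D.
Distance 2: C, E — contains C.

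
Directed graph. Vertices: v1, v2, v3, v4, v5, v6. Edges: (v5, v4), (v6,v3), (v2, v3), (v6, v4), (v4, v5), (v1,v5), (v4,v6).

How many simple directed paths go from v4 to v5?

v4→v5

1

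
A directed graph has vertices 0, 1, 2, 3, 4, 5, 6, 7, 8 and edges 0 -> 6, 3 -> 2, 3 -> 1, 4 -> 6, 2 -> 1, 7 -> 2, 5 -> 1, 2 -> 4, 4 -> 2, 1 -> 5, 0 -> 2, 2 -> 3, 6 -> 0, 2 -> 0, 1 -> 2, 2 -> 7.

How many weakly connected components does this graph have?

From 0: component {0, 1, 2, 3, 4, 5, 6, 7}.
From 8: component {8}.
That's 2 components.

2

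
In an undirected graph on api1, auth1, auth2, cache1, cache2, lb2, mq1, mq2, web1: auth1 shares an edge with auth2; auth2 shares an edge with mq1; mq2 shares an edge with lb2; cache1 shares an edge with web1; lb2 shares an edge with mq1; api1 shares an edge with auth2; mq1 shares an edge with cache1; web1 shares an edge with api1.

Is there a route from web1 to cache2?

No

Explore from web1.
Distance 1: reach api1, cache1.
Distance 2: reach auth2, mq1.
Distance 3: reach auth1, lb2.
Distance 4: reach mq2.
The search is exhausted without reaching cache2; it lies in a different component.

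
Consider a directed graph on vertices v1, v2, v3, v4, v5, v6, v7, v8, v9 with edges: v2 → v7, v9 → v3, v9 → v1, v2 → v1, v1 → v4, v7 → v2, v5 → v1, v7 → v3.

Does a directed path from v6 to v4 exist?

v6 has no outgoing edges, so nothing is reachable from it.

No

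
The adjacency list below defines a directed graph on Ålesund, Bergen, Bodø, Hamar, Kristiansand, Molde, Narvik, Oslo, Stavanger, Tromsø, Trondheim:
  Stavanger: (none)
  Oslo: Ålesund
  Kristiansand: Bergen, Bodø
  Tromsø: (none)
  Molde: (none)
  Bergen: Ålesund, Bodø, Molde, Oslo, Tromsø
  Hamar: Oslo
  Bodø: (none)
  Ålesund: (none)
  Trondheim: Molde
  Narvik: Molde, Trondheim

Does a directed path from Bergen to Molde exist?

Yes

Explore from Bergen.
Distance 1: reach Ålesund, Bodø, Molde, Oslo, Tromsø.
Found Molde.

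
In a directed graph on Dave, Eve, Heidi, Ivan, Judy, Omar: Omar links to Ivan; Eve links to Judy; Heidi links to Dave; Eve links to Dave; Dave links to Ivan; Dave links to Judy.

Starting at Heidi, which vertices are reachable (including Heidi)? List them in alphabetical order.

Start at Heidi.
Its neighbours: Dave.
Then their neighbours: Ivan, Judy.
Nothing further is reachable.

Dave, Heidi, Ivan, Judy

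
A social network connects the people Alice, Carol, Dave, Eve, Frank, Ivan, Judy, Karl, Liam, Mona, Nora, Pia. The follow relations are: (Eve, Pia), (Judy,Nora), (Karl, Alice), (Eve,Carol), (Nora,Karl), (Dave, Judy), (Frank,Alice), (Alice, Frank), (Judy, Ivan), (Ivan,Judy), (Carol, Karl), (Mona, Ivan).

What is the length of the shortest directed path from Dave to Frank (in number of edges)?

Distance 0: Dave.
Distance 1: Judy.
Distance 2: Ivan, Nora.
Distance 3: Karl.
Distance 4: Alice.
Distance 5: Frank — contains Frank.

5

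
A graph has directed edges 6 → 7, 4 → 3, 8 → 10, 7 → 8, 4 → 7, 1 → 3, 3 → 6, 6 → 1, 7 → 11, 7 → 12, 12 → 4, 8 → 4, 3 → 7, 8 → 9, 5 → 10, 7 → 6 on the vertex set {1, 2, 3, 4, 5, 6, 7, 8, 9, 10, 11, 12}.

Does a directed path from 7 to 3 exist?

Yes

Explore from 7.
Distance 1: reach 6, 8, 11, 12.
Distance 2: reach 1, 4, 9, 10.
Distance 3: reach 3.
Found 3.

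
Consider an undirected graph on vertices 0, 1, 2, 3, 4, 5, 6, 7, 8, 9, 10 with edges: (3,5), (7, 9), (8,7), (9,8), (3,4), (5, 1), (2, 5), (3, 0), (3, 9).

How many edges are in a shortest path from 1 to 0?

Distance 0: 1.
Distance 1: 5.
Distance 2: 2, 3.
Distance 3: 0, 4, 9 — contains 0.

3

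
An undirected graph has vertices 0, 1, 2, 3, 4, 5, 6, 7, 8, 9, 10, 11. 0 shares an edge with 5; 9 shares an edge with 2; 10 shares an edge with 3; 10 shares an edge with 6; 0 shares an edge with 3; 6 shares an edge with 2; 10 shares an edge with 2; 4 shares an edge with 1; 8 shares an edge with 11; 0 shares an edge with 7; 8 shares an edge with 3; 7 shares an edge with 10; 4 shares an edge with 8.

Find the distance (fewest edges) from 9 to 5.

5

Distance 0: 9.
Distance 1: 2.
Distance 2: 6, 10.
Distance 3: 3, 7.
Distance 4: 0, 8.
Distance 5: 4, 5, 11 — contains 5.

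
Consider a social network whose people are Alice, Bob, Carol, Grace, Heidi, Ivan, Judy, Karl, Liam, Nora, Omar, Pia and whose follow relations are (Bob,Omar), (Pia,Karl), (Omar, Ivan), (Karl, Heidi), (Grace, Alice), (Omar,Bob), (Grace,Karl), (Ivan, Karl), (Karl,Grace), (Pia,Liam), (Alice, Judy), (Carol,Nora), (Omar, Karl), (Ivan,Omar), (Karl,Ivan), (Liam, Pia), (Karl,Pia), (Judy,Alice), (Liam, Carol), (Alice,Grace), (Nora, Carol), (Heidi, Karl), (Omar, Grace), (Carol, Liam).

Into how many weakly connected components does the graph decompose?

1

From Alice: component {Alice, Bob, Carol, Grace, Heidi, Ivan, Judy, Karl, Liam, Nora, Omar, Pia}.
That's 1 component.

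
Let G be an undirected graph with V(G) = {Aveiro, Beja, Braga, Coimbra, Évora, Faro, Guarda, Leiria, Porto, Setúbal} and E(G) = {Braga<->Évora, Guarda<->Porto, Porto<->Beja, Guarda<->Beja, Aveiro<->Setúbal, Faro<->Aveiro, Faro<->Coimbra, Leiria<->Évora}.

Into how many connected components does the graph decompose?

From Aveiro: component {Aveiro, Coimbra, Faro, Setúbal}.
From Beja: component {Beja, Guarda, Porto}.
From Braga: component {Braga, Évora, Leiria}.
That's 3 components.

3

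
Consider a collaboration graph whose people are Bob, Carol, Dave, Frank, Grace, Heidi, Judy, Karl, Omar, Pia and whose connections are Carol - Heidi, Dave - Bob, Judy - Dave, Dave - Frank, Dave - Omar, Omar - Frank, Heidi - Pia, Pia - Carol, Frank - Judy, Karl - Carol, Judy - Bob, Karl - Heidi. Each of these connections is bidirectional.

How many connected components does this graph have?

3

From Bob: component {Bob, Dave, Frank, Judy, Omar}.
From Carol: component {Carol, Heidi, Karl, Pia}.
From Grace: component {Grace}.
That's 3 components.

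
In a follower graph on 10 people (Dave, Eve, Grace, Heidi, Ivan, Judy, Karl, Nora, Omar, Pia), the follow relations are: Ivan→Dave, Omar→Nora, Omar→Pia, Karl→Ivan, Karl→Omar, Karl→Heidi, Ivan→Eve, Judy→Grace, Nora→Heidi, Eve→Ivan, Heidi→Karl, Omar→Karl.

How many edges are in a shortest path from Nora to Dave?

4

Distance 0: Nora.
Distance 1: Heidi.
Distance 2: Karl.
Distance 3: Ivan, Omar.
Distance 4: Dave, Eve, Pia — contains Dave.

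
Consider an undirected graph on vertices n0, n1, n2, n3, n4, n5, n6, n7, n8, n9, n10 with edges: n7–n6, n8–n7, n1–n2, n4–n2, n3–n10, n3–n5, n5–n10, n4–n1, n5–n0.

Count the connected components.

From n0: component {n0, n3, n5, n10}.
From n1: component {n1, n2, n4}.
From n6: component {n6, n7, n8}.
From n9: component {n9}.
That's 4 components.

4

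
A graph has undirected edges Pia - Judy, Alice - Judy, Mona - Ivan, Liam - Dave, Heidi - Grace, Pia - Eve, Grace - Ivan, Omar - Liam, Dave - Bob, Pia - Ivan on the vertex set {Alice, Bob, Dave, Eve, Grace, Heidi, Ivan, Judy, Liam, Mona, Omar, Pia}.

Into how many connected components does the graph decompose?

2

From Alice: component {Alice, Eve, Grace, Heidi, Ivan, Judy, Mona, Pia}.
From Bob: component {Bob, Dave, Liam, Omar}.
That's 2 components.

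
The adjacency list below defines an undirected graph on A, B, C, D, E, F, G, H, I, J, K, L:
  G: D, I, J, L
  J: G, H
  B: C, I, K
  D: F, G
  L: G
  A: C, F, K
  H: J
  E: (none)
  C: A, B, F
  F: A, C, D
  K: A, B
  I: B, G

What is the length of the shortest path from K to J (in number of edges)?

4

Distance 0: K.
Distance 1: A, B.
Distance 2: C, F, I.
Distance 3: D, G.
Distance 4: J, L — contains J.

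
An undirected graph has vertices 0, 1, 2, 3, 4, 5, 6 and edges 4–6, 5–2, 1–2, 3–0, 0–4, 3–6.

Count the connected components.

2

From 0: component {0, 3, 4, 6}.
From 1: component {1, 2, 5}.
That's 2 components.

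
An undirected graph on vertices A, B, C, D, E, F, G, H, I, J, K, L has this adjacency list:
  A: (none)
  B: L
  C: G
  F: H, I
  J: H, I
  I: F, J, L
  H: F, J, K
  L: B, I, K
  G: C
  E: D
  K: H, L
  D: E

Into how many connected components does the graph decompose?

4

From A: component {A}.
From B: component {B, F, H, I, J, K, L}.
From C: component {C, G}.
From D: component {D, E}.
That's 4 components.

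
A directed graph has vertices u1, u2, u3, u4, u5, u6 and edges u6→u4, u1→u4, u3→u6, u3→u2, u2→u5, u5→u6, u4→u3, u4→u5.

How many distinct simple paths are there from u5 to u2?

u5→u6→u4→u3→u2

1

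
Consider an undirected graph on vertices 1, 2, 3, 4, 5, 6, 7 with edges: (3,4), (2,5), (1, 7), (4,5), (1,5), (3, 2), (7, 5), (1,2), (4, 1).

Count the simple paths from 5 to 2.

7

5–1–2
5–1–4–3–2
5–2
5–4–1–2
5–4–3–2
5–7–1–2
5–7–1–4–3–2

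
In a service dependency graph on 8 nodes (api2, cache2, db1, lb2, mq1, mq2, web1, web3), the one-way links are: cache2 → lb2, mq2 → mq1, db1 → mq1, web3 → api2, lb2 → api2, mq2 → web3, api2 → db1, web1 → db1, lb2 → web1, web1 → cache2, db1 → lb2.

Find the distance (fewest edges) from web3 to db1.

Distance 0: web3.
Distance 1: api2.
Distance 2: db1 — contains db1.

2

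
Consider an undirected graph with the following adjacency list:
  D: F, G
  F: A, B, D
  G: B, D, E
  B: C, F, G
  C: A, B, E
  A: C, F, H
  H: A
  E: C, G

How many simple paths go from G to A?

G–B–C–A
G–B–F–A
G–D–F–A
G–D–F–B–C–A
G–E–C–A
G–E–C–B–F–A

6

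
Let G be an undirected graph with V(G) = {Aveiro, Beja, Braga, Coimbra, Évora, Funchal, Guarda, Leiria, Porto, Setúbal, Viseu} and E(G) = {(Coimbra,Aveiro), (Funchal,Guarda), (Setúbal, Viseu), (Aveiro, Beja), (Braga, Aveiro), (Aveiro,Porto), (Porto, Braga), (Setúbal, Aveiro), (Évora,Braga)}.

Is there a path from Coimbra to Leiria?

Explore from Coimbra.
Distance 1: reach Aveiro.
Distance 2: reach Beja, Braga, Porto, Setúbal.
Distance 3: reach Évora, Viseu.
The search is exhausted without reaching Leiria; it lies in a different component.

No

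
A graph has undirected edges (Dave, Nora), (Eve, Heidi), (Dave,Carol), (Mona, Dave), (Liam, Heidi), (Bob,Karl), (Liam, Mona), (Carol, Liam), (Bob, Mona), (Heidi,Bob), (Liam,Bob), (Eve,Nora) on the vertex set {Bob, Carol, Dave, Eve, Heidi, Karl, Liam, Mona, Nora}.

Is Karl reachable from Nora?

Yes

Explore from Nora.
Distance 1: reach Dave, Eve.
Distance 2: reach Carol, Heidi, Mona.
Distance 3: reach Bob, Liam.
Distance 4: reach Karl.
Found Karl.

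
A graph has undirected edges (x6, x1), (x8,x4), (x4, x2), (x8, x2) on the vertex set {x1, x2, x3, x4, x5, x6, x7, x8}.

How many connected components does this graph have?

5

From x1: component {x1, x6}.
From x2: component {x2, x4, x8}.
From x3: component {x3}.
From x5: component {x5}.
From x7: component {x7}.
That's 5 components.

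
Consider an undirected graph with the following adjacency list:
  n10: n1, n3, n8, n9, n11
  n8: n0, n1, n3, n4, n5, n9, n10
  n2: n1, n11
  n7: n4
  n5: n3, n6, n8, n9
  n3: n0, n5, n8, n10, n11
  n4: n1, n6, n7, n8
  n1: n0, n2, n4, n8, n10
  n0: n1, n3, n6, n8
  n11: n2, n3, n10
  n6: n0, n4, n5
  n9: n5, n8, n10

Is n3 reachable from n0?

Yes

Explore from n0.
Distance 1: reach n1, n3, n6, n8.
Found n3.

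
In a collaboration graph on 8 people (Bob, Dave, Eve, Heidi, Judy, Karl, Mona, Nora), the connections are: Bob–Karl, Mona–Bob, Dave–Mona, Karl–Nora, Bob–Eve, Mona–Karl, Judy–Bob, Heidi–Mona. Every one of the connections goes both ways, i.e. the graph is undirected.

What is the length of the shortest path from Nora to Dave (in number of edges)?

Distance 0: Nora.
Distance 1: Karl.
Distance 2: Bob, Mona.
Distance 3: Dave, Eve, Heidi, Judy — contains Dave.

3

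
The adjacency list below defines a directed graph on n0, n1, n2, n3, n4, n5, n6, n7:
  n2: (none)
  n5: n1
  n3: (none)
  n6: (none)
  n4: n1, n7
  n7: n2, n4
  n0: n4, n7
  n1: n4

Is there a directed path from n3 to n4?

n3 has no outgoing edges, so nothing is reachable from it.

No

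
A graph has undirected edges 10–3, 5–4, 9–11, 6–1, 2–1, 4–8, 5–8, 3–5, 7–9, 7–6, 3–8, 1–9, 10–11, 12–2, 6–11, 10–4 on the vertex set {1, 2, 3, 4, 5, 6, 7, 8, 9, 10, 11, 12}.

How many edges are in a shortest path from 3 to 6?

3

Distance 0: 3.
Distance 1: 5, 8, 10.
Distance 2: 4, 11.
Distance 3: 6, 9 — contains 6.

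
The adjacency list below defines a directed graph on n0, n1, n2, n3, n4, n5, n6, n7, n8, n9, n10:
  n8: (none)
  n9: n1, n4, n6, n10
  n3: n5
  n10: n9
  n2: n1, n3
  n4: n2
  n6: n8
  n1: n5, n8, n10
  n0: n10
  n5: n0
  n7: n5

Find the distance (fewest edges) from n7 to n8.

Distance 0: n7.
Distance 1: n5.
Distance 2: n0.
Distance 3: n10.
Distance 4: n9.
Distance 5: n1, n4, n6.
Distance 6: n2, n8 — contains n8.

6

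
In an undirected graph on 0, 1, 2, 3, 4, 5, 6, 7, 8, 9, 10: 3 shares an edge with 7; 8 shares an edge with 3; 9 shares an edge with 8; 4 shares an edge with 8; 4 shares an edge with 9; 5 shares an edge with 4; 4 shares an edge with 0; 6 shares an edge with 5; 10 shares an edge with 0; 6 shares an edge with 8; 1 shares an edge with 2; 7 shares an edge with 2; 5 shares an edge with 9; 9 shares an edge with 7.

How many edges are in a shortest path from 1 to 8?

Distance 0: 1.
Distance 1: 2.
Distance 2: 7.
Distance 3: 3, 9.
Distance 4: 4, 5, 8 — contains 8.

4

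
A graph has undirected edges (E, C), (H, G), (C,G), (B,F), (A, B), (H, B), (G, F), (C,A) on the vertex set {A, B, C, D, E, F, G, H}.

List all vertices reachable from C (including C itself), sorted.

A, B, C, E, F, G, H

Start at C.
Its neighbours: A, E, G.
Then their neighbours: B, F, H.
Nothing further is reachable.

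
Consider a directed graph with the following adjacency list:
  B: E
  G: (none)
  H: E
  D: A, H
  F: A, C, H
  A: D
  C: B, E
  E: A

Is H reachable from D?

Explore from D.
Distance 1: reach A, H.
Found H.

Yes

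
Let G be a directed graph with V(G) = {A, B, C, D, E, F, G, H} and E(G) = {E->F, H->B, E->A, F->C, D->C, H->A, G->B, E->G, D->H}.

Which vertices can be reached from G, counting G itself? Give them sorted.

Start at G.
Its neighbours: B.
Nothing further is reachable.

B, G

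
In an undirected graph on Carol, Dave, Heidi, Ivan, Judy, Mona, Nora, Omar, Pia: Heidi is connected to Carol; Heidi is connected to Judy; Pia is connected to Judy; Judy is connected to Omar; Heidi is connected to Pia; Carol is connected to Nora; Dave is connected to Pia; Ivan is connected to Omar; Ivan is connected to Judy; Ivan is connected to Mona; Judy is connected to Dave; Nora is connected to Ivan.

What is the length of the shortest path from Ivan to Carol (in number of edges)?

2

Distance 0: Ivan.
Distance 1: Judy, Mona, Nora, Omar.
Distance 2: Carol, Dave, Heidi, Pia — contains Carol.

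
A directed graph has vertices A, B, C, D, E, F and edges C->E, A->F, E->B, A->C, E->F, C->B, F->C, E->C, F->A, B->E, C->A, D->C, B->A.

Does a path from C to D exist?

Explore from C.
Distance 1: reach A, B, E.
Distance 2: reach F.
The search from C is exhausted; no directed path reaches D.

No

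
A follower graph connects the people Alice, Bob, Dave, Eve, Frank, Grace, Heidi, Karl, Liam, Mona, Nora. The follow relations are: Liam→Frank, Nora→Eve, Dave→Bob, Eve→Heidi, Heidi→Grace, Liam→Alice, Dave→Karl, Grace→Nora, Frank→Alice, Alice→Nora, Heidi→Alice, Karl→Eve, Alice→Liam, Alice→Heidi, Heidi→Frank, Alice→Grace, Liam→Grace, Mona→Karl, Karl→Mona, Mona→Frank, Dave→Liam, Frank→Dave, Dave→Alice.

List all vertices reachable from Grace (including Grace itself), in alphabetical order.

Alice, Bob, Dave, Eve, Frank, Grace, Heidi, Karl, Liam, Mona, Nora

Start at Grace.
Its neighbours: Nora.
Then their neighbours: Eve.
Then next layer: Heidi.
Then next layer: Alice, Frank.
Then next layer: Dave, Liam.
Then next layer: Bob, Karl.
Then next layer: Mona.
Every vertex is now reached.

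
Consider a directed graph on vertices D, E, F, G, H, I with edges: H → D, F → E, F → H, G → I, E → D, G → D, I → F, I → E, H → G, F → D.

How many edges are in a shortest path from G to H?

3

Distance 0: G.
Distance 1: D, I.
Distance 2: E, F.
Distance 3: H — contains H.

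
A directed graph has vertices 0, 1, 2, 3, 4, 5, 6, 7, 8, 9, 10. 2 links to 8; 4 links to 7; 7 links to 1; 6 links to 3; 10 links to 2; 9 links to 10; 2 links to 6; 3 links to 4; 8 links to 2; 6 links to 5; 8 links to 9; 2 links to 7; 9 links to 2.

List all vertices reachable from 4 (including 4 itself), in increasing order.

1, 4, 7

Start at 4.
Its neighbours: 7.
Then their neighbours: 1.
Nothing further is reachable.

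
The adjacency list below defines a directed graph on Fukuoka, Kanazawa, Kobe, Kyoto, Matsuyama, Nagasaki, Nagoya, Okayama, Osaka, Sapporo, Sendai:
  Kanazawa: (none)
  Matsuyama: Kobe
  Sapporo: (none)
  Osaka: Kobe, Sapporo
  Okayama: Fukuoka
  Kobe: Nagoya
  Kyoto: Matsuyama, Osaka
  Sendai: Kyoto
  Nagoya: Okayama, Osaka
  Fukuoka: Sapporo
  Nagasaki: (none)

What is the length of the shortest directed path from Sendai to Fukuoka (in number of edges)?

Distance 0: Sendai.
Distance 1: Kyoto.
Distance 2: Matsuyama, Osaka.
Distance 3: Kobe, Sapporo.
Distance 4: Nagoya.
Distance 5: Okayama.
Distance 6: Fukuoka — contains Fukuoka.

6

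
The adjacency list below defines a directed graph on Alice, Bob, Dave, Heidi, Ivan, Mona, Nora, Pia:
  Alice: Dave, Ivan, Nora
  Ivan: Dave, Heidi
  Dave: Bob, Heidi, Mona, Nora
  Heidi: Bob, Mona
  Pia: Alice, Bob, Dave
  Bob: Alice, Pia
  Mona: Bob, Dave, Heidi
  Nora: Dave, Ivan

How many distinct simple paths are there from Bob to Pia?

1

Bob→Pia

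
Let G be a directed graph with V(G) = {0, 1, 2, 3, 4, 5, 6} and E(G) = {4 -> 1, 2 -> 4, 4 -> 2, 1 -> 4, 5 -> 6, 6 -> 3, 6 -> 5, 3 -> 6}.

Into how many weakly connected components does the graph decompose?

3

From 0: component {0}.
From 1: component {1, 2, 4}.
From 3: component {3, 5, 6}.
That's 3 components.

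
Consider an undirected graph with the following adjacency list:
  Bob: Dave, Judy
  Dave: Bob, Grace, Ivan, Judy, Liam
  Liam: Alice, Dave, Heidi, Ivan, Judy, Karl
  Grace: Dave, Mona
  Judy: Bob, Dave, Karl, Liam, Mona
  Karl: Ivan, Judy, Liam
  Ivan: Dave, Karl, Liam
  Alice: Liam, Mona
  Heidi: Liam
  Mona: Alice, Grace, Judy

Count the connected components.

1

From Alice: component {Alice, Bob, Dave, Grace, Heidi, Ivan, Judy, Karl, Liam, Mona}.
That's 1 component.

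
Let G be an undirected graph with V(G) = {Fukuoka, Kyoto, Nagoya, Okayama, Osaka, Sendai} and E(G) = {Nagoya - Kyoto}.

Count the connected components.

5

From Fukuoka: component {Fukuoka}.
From Kyoto: component {Kyoto, Nagoya}.
From Okayama: component {Okayama}.
From Osaka: component {Osaka}.
From Sendai: component {Sendai}.
That's 5 components.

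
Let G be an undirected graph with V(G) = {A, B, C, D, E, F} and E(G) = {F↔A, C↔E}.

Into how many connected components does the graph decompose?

4

From A: component {A, F}.
From B: component {B}.
From C: component {C, E}.
From D: component {D}.
That's 4 components.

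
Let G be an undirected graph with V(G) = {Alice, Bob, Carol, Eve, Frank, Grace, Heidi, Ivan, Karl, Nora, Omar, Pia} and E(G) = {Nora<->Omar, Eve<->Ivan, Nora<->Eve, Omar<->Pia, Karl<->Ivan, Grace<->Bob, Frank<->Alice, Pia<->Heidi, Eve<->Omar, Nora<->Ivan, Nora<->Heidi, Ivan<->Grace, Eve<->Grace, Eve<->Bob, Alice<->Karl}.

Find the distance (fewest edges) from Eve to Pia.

Distance 0: Eve.
Distance 1: Bob, Grace, Ivan, Nora, Omar.
Distance 2: Heidi, Karl, Pia — contains Pia.

2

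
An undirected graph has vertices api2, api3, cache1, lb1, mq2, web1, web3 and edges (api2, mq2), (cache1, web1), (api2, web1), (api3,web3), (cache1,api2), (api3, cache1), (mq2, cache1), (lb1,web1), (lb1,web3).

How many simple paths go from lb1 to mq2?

7

lb1–web1–api2–cache1–mq2
lb1–web1–api2–mq2
lb1–web1–cache1–api2–mq2
lb1–web1–cache1–mq2
lb1–web3–api3–cache1–api2–mq2
lb1–web3–api3–cache1–mq2
lb1–web3–api3–cache1–web1–api2–mq2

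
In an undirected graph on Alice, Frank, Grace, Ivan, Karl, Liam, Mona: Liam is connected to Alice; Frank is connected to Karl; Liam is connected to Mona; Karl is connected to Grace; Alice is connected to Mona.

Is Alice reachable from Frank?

No

Explore from Frank.
Distance 1: reach Karl.
Distance 2: reach Grace.
The search is exhausted without reaching Alice; it lies in a different component.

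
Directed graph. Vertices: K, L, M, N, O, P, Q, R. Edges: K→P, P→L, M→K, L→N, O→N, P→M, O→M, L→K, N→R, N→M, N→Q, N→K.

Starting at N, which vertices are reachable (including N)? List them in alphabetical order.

K, L, M, N, P, Q, R

Start at N.
Its neighbours: K, M, Q, R.
Then their neighbours: P.
Then next layer: L.
Nothing further is reachable.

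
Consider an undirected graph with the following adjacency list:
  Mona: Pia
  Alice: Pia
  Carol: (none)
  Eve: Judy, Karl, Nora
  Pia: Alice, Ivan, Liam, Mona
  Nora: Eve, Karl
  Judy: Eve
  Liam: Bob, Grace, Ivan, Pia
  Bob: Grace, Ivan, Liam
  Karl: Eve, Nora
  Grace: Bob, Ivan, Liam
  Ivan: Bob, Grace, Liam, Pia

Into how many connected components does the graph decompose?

3

From Alice: component {Alice, Bob, Grace, Ivan, Liam, Mona, Pia}.
From Carol: component {Carol}.
From Eve: component {Eve, Judy, Karl, Nora}.
That's 3 components.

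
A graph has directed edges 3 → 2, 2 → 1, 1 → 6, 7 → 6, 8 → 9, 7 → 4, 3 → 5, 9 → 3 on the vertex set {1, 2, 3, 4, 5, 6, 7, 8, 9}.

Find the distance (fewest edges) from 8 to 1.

Distance 0: 8.
Distance 1: 9.
Distance 2: 3.
Distance 3: 2, 5.
Distance 4: 1 — contains 1.

4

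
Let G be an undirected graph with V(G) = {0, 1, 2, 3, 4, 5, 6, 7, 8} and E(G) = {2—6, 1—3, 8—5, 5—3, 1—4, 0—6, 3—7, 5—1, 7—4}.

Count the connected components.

From 0: component {0, 2, 6}.
From 1: component {1, 3, 4, 5, 7, 8}.
That's 2 components.

2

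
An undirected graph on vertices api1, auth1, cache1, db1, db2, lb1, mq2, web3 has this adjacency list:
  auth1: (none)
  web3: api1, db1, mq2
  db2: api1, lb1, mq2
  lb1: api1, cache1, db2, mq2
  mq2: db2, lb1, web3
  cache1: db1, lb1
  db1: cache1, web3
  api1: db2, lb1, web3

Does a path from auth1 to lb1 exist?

No

auth1 has no edges, so nothing is reachable from it.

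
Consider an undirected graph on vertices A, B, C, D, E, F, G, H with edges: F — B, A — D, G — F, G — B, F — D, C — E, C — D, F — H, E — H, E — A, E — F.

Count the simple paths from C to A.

6

C–D–A
C–D–F–E–A
C–D–F–H–E–A
C–E–A
C–E–F–D–A
C–E–H–F–D–A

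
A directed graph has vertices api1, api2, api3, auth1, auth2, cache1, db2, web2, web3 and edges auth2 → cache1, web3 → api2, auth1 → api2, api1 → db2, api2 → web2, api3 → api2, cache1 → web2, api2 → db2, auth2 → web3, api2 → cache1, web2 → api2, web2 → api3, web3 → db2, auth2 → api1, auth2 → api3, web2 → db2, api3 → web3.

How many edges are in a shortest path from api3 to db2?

Distance 0: api3.
Distance 1: api2, web3.
Distance 2: cache1, db2, web2 — contains db2.

2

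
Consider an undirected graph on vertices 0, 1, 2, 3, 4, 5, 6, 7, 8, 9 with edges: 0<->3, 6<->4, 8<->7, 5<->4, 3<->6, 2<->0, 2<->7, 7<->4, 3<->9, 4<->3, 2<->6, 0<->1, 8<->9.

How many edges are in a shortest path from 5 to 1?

4

Distance 0: 5.
Distance 1: 4.
Distance 2: 3, 6, 7.
Distance 3: 0, 2, 8, 9.
Distance 4: 1 — contains 1.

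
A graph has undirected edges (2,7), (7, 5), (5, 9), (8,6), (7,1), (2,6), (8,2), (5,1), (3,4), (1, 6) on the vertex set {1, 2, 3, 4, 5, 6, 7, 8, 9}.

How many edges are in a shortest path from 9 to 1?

Distance 0: 9.
Distance 1: 5.
Distance 2: 1, 7 — contains 1.

2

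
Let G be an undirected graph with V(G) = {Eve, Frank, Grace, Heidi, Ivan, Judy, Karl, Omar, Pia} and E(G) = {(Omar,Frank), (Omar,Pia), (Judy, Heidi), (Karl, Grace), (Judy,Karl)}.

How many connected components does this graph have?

4

From Eve: component {Eve}.
From Frank: component {Frank, Omar, Pia}.
From Grace: component {Grace, Heidi, Judy, Karl}.
From Ivan: component {Ivan}.
That's 4 components.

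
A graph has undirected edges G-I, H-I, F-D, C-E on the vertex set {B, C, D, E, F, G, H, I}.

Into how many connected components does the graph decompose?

4

From B: component {B}.
From C: component {C, E}.
From D: component {D, F}.
From G: component {G, H, I}.
That's 4 components.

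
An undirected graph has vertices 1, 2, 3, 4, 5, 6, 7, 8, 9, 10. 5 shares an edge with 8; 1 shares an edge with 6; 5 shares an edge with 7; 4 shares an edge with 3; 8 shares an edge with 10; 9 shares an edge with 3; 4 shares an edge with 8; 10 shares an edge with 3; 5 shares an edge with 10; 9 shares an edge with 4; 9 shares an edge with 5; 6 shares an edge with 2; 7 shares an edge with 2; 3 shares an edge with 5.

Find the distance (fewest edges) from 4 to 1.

6

Distance 0: 4.
Distance 1: 3, 8, 9.
Distance 2: 5, 10.
Distance 3: 7.
Distance 4: 2.
Distance 5: 6.
Distance 6: 1 — contains 1.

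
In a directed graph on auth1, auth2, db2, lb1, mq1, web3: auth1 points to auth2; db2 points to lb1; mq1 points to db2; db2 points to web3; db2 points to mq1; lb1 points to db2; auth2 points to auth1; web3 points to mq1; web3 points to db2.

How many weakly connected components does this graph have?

From auth1: component {auth1, auth2}.
From db2: component {db2, lb1, mq1, web3}.
That's 2 components.

2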